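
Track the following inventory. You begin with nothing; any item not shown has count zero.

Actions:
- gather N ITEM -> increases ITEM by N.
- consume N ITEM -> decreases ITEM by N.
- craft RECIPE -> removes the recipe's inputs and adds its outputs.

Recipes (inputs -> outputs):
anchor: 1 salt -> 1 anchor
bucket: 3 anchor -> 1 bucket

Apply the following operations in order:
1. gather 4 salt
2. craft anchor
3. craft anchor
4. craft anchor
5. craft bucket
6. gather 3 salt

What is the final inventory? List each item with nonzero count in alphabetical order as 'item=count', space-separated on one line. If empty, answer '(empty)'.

Answer: bucket=1 salt=4

Derivation:
After 1 (gather 4 salt): salt=4
After 2 (craft anchor): anchor=1 salt=3
After 3 (craft anchor): anchor=2 salt=2
After 4 (craft anchor): anchor=3 salt=1
After 5 (craft bucket): bucket=1 salt=1
After 6 (gather 3 salt): bucket=1 salt=4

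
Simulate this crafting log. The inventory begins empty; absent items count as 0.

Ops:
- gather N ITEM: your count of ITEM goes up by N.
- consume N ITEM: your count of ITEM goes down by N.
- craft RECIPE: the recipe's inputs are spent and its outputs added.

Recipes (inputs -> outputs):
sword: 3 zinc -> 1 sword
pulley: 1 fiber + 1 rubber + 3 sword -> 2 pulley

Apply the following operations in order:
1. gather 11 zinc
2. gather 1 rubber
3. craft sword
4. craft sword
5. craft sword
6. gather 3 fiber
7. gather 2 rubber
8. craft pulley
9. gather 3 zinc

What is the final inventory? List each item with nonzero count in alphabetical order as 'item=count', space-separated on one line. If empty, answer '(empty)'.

After 1 (gather 11 zinc): zinc=11
After 2 (gather 1 rubber): rubber=1 zinc=11
After 3 (craft sword): rubber=1 sword=1 zinc=8
After 4 (craft sword): rubber=1 sword=2 zinc=5
After 5 (craft sword): rubber=1 sword=3 zinc=2
After 6 (gather 3 fiber): fiber=3 rubber=1 sword=3 zinc=2
After 7 (gather 2 rubber): fiber=3 rubber=3 sword=3 zinc=2
After 8 (craft pulley): fiber=2 pulley=2 rubber=2 zinc=2
After 9 (gather 3 zinc): fiber=2 pulley=2 rubber=2 zinc=5

Answer: fiber=2 pulley=2 rubber=2 zinc=5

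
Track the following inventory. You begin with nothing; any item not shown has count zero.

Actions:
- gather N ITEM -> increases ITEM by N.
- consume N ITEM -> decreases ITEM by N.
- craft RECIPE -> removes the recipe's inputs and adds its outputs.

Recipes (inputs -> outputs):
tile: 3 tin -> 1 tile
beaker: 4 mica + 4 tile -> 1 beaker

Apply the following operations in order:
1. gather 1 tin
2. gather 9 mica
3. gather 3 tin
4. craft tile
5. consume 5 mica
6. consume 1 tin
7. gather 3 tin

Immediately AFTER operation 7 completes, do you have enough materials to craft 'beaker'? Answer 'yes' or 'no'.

After 1 (gather 1 tin): tin=1
After 2 (gather 9 mica): mica=9 tin=1
After 3 (gather 3 tin): mica=9 tin=4
After 4 (craft tile): mica=9 tile=1 tin=1
After 5 (consume 5 mica): mica=4 tile=1 tin=1
After 6 (consume 1 tin): mica=4 tile=1
After 7 (gather 3 tin): mica=4 tile=1 tin=3

Answer: no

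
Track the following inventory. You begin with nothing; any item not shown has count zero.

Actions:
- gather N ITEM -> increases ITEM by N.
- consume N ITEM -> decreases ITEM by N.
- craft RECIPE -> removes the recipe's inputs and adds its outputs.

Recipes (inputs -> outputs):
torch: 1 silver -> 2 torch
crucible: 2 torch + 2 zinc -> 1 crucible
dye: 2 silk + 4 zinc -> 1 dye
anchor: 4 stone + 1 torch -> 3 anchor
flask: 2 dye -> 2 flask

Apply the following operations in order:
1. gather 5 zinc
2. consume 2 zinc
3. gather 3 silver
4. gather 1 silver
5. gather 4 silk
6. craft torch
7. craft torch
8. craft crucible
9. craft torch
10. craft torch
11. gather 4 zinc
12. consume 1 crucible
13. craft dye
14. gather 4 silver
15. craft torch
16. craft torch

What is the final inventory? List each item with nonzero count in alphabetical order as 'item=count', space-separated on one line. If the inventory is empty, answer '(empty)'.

Answer: dye=1 silk=2 silver=2 torch=10 zinc=1

Derivation:
After 1 (gather 5 zinc): zinc=5
After 2 (consume 2 zinc): zinc=3
After 3 (gather 3 silver): silver=3 zinc=3
After 4 (gather 1 silver): silver=4 zinc=3
After 5 (gather 4 silk): silk=4 silver=4 zinc=3
After 6 (craft torch): silk=4 silver=3 torch=2 zinc=3
After 7 (craft torch): silk=4 silver=2 torch=4 zinc=3
After 8 (craft crucible): crucible=1 silk=4 silver=2 torch=2 zinc=1
After 9 (craft torch): crucible=1 silk=4 silver=1 torch=4 zinc=1
After 10 (craft torch): crucible=1 silk=4 torch=6 zinc=1
After 11 (gather 4 zinc): crucible=1 silk=4 torch=6 zinc=5
After 12 (consume 1 crucible): silk=4 torch=6 zinc=5
After 13 (craft dye): dye=1 silk=2 torch=6 zinc=1
After 14 (gather 4 silver): dye=1 silk=2 silver=4 torch=6 zinc=1
After 15 (craft torch): dye=1 silk=2 silver=3 torch=8 zinc=1
After 16 (craft torch): dye=1 silk=2 silver=2 torch=10 zinc=1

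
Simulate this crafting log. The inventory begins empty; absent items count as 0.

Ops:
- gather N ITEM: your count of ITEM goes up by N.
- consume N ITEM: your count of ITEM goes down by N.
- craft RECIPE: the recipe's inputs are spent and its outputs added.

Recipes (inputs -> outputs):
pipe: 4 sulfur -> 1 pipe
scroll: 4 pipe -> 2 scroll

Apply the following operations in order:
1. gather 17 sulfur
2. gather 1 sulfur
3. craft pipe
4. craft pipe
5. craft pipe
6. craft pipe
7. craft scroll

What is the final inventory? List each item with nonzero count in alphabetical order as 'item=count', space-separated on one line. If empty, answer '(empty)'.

After 1 (gather 17 sulfur): sulfur=17
After 2 (gather 1 sulfur): sulfur=18
After 3 (craft pipe): pipe=1 sulfur=14
After 4 (craft pipe): pipe=2 sulfur=10
After 5 (craft pipe): pipe=3 sulfur=6
After 6 (craft pipe): pipe=4 sulfur=2
After 7 (craft scroll): scroll=2 sulfur=2

Answer: scroll=2 sulfur=2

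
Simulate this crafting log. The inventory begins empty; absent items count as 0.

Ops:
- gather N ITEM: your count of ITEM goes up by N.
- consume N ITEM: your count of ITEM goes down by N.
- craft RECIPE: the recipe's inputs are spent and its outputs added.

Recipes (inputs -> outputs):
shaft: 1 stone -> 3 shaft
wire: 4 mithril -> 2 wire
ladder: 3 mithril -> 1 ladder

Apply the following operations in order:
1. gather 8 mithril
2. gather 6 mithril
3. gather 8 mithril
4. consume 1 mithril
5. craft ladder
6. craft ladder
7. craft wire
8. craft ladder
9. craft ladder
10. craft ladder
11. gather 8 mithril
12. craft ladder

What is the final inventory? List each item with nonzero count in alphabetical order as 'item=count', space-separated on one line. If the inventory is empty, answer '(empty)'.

Answer: ladder=6 mithril=7 wire=2

Derivation:
After 1 (gather 8 mithril): mithril=8
After 2 (gather 6 mithril): mithril=14
After 3 (gather 8 mithril): mithril=22
After 4 (consume 1 mithril): mithril=21
After 5 (craft ladder): ladder=1 mithril=18
After 6 (craft ladder): ladder=2 mithril=15
After 7 (craft wire): ladder=2 mithril=11 wire=2
After 8 (craft ladder): ladder=3 mithril=8 wire=2
After 9 (craft ladder): ladder=4 mithril=5 wire=2
After 10 (craft ladder): ladder=5 mithril=2 wire=2
After 11 (gather 8 mithril): ladder=5 mithril=10 wire=2
After 12 (craft ladder): ladder=6 mithril=7 wire=2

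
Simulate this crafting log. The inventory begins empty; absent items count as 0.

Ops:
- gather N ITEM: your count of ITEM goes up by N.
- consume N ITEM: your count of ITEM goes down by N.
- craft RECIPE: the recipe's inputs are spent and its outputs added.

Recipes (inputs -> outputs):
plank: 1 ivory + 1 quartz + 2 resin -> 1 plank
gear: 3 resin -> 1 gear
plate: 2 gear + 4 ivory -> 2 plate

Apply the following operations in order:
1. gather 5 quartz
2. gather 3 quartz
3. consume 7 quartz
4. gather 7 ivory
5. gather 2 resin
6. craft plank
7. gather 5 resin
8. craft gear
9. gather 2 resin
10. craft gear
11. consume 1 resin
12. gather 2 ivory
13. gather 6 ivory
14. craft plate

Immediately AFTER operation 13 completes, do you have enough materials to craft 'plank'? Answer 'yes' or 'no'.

Answer: no

Derivation:
After 1 (gather 5 quartz): quartz=5
After 2 (gather 3 quartz): quartz=8
After 3 (consume 7 quartz): quartz=1
After 4 (gather 7 ivory): ivory=7 quartz=1
After 5 (gather 2 resin): ivory=7 quartz=1 resin=2
After 6 (craft plank): ivory=6 plank=1
After 7 (gather 5 resin): ivory=6 plank=1 resin=5
After 8 (craft gear): gear=1 ivory=6 plank=1 resin=2
After 9 (gather 2 resin): gear=1 ivory=6 plank=1 resin=4
After 10 (craft gear): gear=2 ivory=6 plank=1 resin=1
After 11 (consume 1 resin): gear=2 ivory=6 plank=1
After 12 (gather 2 ivory): gear=2 ivory=8 plank=1
After 13 (gather 6 ivory): gear=2 ivory=14 plank=1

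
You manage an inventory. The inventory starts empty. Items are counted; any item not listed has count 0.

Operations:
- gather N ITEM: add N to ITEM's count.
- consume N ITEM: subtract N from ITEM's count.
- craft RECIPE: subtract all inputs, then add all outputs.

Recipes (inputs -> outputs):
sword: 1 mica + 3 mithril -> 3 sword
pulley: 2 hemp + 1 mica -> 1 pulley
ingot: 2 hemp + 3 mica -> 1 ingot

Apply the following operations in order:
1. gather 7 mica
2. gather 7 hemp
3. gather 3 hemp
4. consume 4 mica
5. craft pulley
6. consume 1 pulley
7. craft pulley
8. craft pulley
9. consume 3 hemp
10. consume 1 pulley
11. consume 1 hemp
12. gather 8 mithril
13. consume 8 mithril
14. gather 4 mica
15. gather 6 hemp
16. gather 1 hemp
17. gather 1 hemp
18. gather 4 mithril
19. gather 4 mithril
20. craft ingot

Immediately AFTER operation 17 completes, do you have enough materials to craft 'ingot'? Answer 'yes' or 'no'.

After 1 (gather 7 mica): mica=7
After 2 (gather 7 hemp): hemp=7 mica=7
After 3 (gather 3 hemp): hemp=10 mica=7
After 4 (consume 4 mica): hemp=10 mica=3
After 5 (craft pulley): hemp=8 mica=2 pulley=1
After 6 (consume 1 pulley): hemp=8 mica=2
After 7 (craft pulley): hemp=6 mica=1 pulley=1
After 8 (craft pulley): hemp=4 pulley=2
After 9 (consume 3 hemp): hemp=1 pulley=2
After 10 (consume 1 pulley): hemp=1 pulley=1
After 11 (consume 1 hemp): pulley=1
After 12 (gather 8 mithril): mithril=8 pulley=1
After 13 (consume 8 mithril): pulley=1
After 14 (gather 4 mica): mica=4 pulley=1
After 15 (gather 6 hemp): hemp=6 mica=4 pulley=1
After 16 (gather 1 hemp): hemp=7 mica=4 pulley=1
After 17 (gather 1 hemp): hemp=8 mica=4 pulley=1

Answer: yes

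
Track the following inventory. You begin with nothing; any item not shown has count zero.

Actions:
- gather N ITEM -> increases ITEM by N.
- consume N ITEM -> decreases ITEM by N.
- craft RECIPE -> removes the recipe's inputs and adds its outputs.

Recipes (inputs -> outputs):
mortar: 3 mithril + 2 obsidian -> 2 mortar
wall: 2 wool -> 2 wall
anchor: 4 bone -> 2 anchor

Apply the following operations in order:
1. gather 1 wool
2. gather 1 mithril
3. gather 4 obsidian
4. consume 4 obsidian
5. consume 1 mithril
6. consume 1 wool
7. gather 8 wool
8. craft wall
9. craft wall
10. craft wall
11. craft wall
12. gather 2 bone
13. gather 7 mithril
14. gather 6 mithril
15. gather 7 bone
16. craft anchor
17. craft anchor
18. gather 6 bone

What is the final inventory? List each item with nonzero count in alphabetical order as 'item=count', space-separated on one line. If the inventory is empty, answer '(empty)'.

Answer: anchor=4 bone=7 mithril=13 wall=8

Derivation:
After 1 (gather 1 wool): wool=1
After 2 (gather 1 mithril): mithril=1 wool=1
After 3 (gather 4 obsidian): mithril=1 obsidian=4 wool=1
After 4 (consume 4 obsidian): mithril=1 wool=1
After 5 (consume 1 mithril): wool=1
After 6 (consume 1 wool): (empty)
After 7 (gather 8 wool): wool=8
After 8 (craft wall): wall=2 wool=6
After 9 (craft wall): wall=4 wool=4
After 10 (craft wall): wall=6 wool=2
After 11 (craft wall): wall=8
After 12 (gather 2 bone): bone=2 wall=8
After 13 (gather 7 mithril): bone=2 mithril=7 wall=8
After 14 (gather 6 mithril): bone=2 mithril=13 wall=8
After 15 (gather 7 bone): bone=9 mithril=13 wall=8
After 16 (craft anchor): anchor=2 bone=5 mithril=13 wall=8
After 17 (craft anchor): anchor=4 bone=1 mithril=13 wall=8
After 18 (gather 6 bone): anchor=4 bone=7 mithril=13 wall=8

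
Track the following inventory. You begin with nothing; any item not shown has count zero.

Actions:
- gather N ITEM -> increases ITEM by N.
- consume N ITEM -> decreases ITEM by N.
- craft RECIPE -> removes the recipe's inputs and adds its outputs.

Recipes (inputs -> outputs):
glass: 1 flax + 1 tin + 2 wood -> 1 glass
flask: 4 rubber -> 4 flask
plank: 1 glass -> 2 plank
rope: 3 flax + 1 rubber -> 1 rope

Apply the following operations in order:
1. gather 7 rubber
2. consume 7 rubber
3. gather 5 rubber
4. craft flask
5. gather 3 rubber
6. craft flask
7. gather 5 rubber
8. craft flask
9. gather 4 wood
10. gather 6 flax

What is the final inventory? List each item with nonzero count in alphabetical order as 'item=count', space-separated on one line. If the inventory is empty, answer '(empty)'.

After 1 (gather 7 rubber): rubber=7
After 2 (consume 7 rubber): (empty)
After 3 (gather 5 rubber): rubber=5
After 4 (craft flask): flask=4 rubber=1
After 5 (gather 3 rubber): flask=4 rubber=4
After 6 (craft flask): flask=8
After 7 (gather 5 rubber): flask=8 rubber=5
After 8 (craft flask): flask=12 rubber=1
After 9 (gather 4 wood): flask=12 rubber=1 wood=4
After 10 (gather 6 flax): flask=12 flax=6 rubber=1 wood=4

Answer: flask=12 flax=6 rubber=1 wood=4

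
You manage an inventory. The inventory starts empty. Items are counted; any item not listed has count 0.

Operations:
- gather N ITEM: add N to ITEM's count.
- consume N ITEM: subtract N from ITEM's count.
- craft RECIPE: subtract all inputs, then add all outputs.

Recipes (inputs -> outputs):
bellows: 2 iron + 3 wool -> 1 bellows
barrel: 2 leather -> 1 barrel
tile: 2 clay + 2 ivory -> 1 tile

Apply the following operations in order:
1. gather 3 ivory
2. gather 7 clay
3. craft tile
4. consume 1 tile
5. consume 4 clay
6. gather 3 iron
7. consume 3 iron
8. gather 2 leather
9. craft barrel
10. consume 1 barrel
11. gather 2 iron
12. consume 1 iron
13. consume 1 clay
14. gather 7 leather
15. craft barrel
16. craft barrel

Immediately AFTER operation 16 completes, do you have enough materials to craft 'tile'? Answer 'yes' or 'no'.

Answer: no

Derivation:
After 1 (gather 3 ivory): ivory=3
After 2 (gather 7 clay): clay=7 ivory=3
After 3 (craft tile): clay=5 ivory=1 tile=1
After 4 (consume 1 tile): clay=5 ivory=1
After 5 (consume 4 clay): clay=1 ivory=1
After 6 (gather 3 iron): clay=1 iron=3 ivory=1
After 7 (consume 3 iron): clay=1 ivory=1
After 8 (gather 2 leather): clay=1 ivory=1 leather=2
After 9 (craft barrel): barrel=1 clay=1 ivory=1
After 10 (consume 1 barrel): clay=1 ivory=1
After 11 (gather 2 iron): clay=1 iron=2 ivory=1
After 12 (consume 1 iron): clay=1 iron=1 ivory=1
After 13 (consume 1 clay): iron=1 ivory=1
After 14 (gather 7 leather): iron=1 ivory=1 leather=7
After 15 (craft barrel): barrel=1 iron=1 ivory=1 leather=5
After 16 (craft barrel): barrel=2 iron=1 ivory=1 leather=3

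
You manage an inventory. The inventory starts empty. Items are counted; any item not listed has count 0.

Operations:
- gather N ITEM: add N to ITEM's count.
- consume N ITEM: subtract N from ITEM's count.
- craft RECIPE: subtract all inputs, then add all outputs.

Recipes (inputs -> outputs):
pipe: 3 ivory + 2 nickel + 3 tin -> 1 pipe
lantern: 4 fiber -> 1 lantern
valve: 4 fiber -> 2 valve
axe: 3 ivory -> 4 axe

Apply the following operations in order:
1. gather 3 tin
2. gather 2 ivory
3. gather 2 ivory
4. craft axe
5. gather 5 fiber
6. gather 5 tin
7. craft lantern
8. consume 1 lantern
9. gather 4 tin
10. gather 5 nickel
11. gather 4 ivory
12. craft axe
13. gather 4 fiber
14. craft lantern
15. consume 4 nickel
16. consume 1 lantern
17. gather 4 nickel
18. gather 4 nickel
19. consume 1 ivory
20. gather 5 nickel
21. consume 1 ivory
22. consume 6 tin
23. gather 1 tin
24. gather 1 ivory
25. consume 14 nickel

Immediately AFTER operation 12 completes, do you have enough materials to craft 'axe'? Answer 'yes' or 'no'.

Answer: no

Derivation:
After 1 (gather 3 tin): tin=3
After 2 (gather 2 ivory): ivory=2 tin=3
After 3 (gather 2 ivory): ivory=4 tin=3
After 4 (craft axe): axe=4 ivory=1 tin=3
After 5 (gather 5 fiber): axe=4 fiber=5 ivory=1 tin=3
After 6 (gather 5 tin): axe=4 fiber=5 ivory=1 tin=8
After 7 (craft lantern): axe=4 fiber=1 ivory=1 lantern=1 tin=8
After 8 (consume 1 lantern): axe=4 fiber=1 ivory=1 tin=8
After 9 (gather 4 tin): axe=4 fiber=1 ivory=1 tin=12
After 10 (gather 5 nickel): axe=4 fiber=1 ivory=1 nickel=5 tin=12
After 11 (gather 4 ivory): axe=4 fiber=1 ivory=5 nickel=5 tin=12
After 12 (craft axe): axe=8 fiber=1 ivory=2 nickel=5 tin=12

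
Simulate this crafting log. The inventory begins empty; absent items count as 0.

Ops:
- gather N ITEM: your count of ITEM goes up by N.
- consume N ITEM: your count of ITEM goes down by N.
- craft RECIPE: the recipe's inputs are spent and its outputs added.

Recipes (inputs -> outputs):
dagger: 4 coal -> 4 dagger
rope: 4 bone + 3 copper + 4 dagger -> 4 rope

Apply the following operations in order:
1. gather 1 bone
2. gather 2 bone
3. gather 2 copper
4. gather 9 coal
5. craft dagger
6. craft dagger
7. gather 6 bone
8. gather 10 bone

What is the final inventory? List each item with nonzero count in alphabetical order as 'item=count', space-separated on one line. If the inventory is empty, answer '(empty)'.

Answer: bone=19 coal=1 copper=2 dagger=8

Derivation:
After 1 (gather 1 bone): bone=1
After 2 (gather 2 bone): bone=3
After 3 (gather 2 copper): bone=3 copper=2
After 4 (gather 9 coal): bone=3 coal=9 copper=2
After 5 (craft dagger): bone=3 coal=5 copper=2 dagger=4
After 6 (craft dagger): bone=3 coal=1 copper=2 dagger=8
After 7 (gather 6 bone): bone=9 coal=1 copper=2 dagger=8
After 8 (gather 10 bone): bone=19 coal=1 copper=2 dagger=8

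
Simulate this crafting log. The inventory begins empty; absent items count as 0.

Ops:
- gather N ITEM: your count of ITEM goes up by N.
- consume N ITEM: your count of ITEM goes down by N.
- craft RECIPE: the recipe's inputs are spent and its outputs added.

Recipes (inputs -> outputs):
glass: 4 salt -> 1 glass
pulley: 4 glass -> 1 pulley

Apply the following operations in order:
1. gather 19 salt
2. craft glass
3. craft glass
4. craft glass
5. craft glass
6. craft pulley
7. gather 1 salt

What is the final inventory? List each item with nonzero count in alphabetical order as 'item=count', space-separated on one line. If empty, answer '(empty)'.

After 1 (gather 19 salt): salt=19
After 2 (craft glass): glass=1 salt=15
After 3 (craft glass): glass=2 salt=11
After 4 (craft glass): glass=3 salt=7
After 5 (craft glass): glass=4 salt=3
After 6 (craft pulley): pulley=1 salt=3
After 7 (gather 1 salt): pulley=1 salt=4

Answer: pulley=1 salt=4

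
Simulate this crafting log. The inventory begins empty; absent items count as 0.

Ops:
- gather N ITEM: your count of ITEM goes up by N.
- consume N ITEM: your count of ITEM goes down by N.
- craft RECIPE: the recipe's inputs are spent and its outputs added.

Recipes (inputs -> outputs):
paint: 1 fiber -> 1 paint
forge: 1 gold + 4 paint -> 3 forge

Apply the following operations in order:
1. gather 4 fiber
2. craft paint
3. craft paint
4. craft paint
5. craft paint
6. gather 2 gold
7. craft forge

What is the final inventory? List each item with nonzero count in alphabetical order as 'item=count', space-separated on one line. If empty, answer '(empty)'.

After 1 (gather 4 fiber): fiber=4
After 2 (craft paint): fiber=3 paint=1
After 3 (craft paint): fiber=2 paint=2
After 4 (craft paint): fiber=1 paint=3
After 5 (craft paint): paint=4
After 6 (gather 2 gold): gold=2 paint=4
After 7 (craft forge): forge=3 gold=1

Answer: forge=3 gold=1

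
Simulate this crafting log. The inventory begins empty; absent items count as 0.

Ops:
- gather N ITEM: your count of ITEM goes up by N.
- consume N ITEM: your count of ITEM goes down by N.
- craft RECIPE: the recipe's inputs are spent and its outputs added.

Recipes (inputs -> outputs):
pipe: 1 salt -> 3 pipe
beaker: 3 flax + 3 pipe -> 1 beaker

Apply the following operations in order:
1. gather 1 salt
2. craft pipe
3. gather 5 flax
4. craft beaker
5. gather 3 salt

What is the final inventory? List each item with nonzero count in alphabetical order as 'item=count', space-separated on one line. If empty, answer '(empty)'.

Answer: beaker=1 flax=2 salt=3

Derivation:
After 1 (gather 1 salt): salt=1
After 2 (craft pipe): pipe=3
After 3 (gather 5 flax): flax=5 pipe=3
After 4 (craft beaker): beaker=1 flax=2
After 5 (gather 3 salt): beaker=1 flax=2 salt=3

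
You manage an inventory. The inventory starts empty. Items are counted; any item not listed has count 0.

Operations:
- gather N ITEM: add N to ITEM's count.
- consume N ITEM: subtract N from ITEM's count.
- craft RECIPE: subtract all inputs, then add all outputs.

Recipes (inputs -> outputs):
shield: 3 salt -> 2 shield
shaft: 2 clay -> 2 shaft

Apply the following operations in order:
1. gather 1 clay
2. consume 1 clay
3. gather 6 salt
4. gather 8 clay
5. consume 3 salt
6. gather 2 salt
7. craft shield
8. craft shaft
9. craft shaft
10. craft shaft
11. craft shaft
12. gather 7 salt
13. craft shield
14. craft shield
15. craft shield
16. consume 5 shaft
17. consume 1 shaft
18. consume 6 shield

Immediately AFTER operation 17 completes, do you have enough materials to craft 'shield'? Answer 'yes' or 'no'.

After 1 (gather 1 clay): clay=1
After 2 (consume 1 clay): (empty)
After 3 (gather 6 salt): salt=6
After 4 (gather 8 clay): clay=8 salt=6
After 5 (consume 3 salt): clay=8 salt=3
After 6 (gather 2 salt): clay=8 salt=5
After 7 (craft shield): clay=8 salt=2 shield=2
After 8 (craft shaft): clay=6 salt=2 shaft=2 shield=2
After 9 (craft shaft): clay=4 salt=2 shaft=4 shield=2
After 10 (craft shaft): clay=2 salt=2 shaft=6 shield=2
After 11 (craft shaft): salt=2 shaft=8 shield=2
After 12 (gather 7 salt): salt=9 shaft=8 shield=2
After 13 (craft shield): salt=6 shaft=8 shield=4
After 14 (craft shield): salt=3 shaft=8 shield=6
After 15 (craft shield): shaft=8 shield=8
After 16 (consume 5 shaft): shaft=3 shield=8
After 17 (consume 1 shaft): shaft=2 shield=8

Answer: no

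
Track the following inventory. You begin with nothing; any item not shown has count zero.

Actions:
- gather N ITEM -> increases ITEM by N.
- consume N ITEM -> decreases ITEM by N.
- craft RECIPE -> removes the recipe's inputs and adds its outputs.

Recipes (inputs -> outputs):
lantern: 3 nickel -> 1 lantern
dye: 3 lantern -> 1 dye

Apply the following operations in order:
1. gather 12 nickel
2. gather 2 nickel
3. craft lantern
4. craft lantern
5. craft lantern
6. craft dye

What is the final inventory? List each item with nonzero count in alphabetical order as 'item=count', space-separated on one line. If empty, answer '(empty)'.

Answer: dye=1 nickel=5

Derivation:
After 1 (gather 12 nickel): nickel=12
After 2 (gather 2 nickel): nickel=14
After 3 (craft lantern): lantern=1 nickel=11
After 4 (craft lantern): lantern=2 nickel=8
After 5 (craft lantern): lantern=3 nickel=5
After 6 (craft dye): dye=1 nickel=5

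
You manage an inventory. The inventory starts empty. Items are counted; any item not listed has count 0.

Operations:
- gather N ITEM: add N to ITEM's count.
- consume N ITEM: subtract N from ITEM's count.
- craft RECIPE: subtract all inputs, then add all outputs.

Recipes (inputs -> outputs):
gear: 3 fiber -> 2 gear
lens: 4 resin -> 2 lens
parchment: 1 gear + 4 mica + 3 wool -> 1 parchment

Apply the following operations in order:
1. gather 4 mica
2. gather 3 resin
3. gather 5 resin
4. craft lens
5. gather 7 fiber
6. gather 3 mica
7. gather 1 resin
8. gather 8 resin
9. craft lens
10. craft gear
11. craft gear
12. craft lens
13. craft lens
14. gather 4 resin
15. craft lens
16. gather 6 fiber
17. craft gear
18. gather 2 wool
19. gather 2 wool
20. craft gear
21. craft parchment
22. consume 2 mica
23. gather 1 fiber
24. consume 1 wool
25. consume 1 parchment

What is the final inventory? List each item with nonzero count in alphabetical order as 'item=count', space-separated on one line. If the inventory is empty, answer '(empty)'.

Answer: fiber=2 gear=7 lens=10 mica=1 resin=1

Derivation:
After 1 (gather 4 mica): mica=4
After 2 (gather 3 resin): mica=4 resin=3
After 3 (gather 5 resin): mica=4 resin=8
After 4 (craft lens): lens=2 mica=4 resin=4
After 5 (gather 7 fiber): fiber=7 lens=2 mica=4 resin=4
After 6 (gather 3 mica): fiber=7 lens=2 mica=7 resin=4
After 7 (gather 1 resin): fiber=7 lens=2 mica=7 resin=5
After 8 (gather 8 resin): fiber=7 lens=2 mica=7 resin=13
After 9 (craft lens): fiber=7 lens=4 mica=7 resin=9
After 10 (craft gear): fiber=4 gear=2 lens=4 mica=7 resin=9
After 11 (craft gear): fiber=1 gear=4 lens=4 mica=7 resin=9
After 12 (craft lens): fiber=1 gear=4 lens=6 mica=7 resin=5
After 13 (craft lens): fiber=1 gear=4 lens=8 mica=7 resin=1
After 14 (gather 4 resin): fiber=1 gear=4 lens=8 mica=7 resin=5
After 15 (craft lens): fiber=1 gear=4 lens=10 mica=7 resin=1
After 16 (gather 6 fiber): fiber=7 gear=4 lens=10 mica=7 resin=1
After 17 (craft gear): fiber=4 gear=6 lens=10 mica=7 resin=1
After 18 (gather 2 wool): fiber=4 gear=6 lens=10 mica=7 resin=1 wool=2
After 19 (gather 2 wool): fiber=4 gear=6 lens=10 mica=7 resin=1 wool=4
After 20 (craft gear): fiber=1 gear=8 lens=10 mica=7 resin=1 wool=4
After 21 (craft parchment): fiber=1 gear=7 lens=10 mica=3 parchment=1 resin=1 wool=1
After 22 (consume 2 mica): fiber=1 gear=7 lens=10 mica=1 parchment=1 resin=1 wool=1
After 23 (gather 1 fiber): fiber=2 gear=7 lens=10 mica=1 parchment=1 resin=1 wool=1
After 24 (consume 1 wool): fiber=2 gear=7 lens=10 mica=1 parchment=1 resin=1
After 25 (consume 1 parchment): fiber=2 gear=7 lens=10 mica=1 resin=1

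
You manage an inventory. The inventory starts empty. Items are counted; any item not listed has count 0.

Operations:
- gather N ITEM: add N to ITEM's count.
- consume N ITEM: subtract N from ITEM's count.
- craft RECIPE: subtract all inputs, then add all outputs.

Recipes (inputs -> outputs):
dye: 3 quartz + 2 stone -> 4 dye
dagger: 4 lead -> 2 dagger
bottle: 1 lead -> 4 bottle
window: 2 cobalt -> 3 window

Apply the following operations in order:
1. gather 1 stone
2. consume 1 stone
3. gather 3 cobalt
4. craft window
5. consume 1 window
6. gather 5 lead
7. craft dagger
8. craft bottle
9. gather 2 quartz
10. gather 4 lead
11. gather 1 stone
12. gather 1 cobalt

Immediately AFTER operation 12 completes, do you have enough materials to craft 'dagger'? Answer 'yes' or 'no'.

After 1 (gather 1 stone): stone=1
After 2 (consume 1 stone): (empty)
After 3 (gather 3 cobalt): cobalt=3
After 4 (craft window): cobalt=1 window=3
After 5 (consume 1 window): cobalt=1 window=2
After 6 (gather 5 lead): cobalt=1 lead=5 window=2
After 7 (craft dagger): cobalt=1 dagger=2 lead=1 window=2
After 8 (craft bottle): bottle=4 cobalt=1 dagger=2 window=2
After 9 (gather 2 quartz): bottle=4 cobalt=1 dagger=2 quartz=2 window=2
After 10 (gather 4 lead): bottle=4 cobalt=1 dagger=2 lead=4 quartz=2 window=2
After 11 (gather 1 stone): bottle=4 cobalt=1 dagger=2 lead=4 quartz=2 stone=1 window=2
After 12 (gather 1 cobalt): bottle=4 cobalt=2 dagger=2 lead=4 quartz=2 stone=1 window=2

Answer: yes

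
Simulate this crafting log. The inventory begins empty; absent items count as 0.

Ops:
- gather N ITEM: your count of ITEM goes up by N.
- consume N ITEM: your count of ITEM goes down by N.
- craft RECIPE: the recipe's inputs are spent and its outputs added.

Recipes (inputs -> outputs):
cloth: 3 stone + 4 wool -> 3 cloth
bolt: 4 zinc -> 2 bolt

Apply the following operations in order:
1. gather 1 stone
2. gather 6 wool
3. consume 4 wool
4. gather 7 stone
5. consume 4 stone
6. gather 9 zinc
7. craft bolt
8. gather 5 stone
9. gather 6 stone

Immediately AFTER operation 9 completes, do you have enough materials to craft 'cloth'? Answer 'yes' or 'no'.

After 1 (gather 1 stone): stone=1
After 2 (gather 6 wool): stone=1 wool=6
After 3 (consume 4 wool): stone=1 wool=2
After 4 (gather 7 stone): stone=8 wool=2
After 5 (consume 4 stone): stone=4 wool=2
After 6 (gather 9 zinc): stone=4 wool=2 zinc=9
After 7 (craft bolt): bolt=2 stone=4 wool=2 zinc=5
After 8 (gather 5 stone): bolt=2 stone=9 wool=2 zinc=5
After 9 (gather 6 stone): bolt=2 stone=15 wool=2 zinc=5

Answer: no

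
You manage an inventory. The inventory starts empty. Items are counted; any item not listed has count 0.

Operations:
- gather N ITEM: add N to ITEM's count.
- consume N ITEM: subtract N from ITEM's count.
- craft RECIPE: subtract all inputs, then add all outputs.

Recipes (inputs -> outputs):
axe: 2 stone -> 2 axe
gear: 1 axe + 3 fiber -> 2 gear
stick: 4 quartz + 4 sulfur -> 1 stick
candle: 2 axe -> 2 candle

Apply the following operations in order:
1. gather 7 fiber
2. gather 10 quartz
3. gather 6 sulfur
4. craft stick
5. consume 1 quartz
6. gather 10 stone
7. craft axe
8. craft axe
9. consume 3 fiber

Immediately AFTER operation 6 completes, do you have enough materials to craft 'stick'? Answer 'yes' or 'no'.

After 1 (gather 7 fiber): fiber=7
After 2 (gather 10 quartz): fiber=7 quartz=10
After 3 (gather 6 sulfur): fiber=7 quartz=10 sulfur=6
After 4 (craft stick): fiber=7 quartz=6 stick=1 sulfur=2
After 5 (consume 1 quartz): fiber=7 quartz=5 stick=1 sulfur=2
After 6 (gather 10 stone): fiber=7 quartz=5 stick=1 stone=10 sulfur=2

Answer: no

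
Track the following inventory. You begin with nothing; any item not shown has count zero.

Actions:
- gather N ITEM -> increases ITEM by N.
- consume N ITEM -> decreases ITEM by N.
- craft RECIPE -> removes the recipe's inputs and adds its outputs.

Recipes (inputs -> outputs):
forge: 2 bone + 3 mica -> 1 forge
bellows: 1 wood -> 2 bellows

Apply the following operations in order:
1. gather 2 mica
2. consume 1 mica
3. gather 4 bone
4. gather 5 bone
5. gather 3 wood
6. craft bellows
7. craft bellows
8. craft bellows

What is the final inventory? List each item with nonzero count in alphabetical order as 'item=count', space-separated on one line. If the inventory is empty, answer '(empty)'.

Answer: bellows=6 bone=9 mica=1

Derivation:
After 1 (gather 2 mica): mica=2
After 2 (consume 1 mica): mica=1
After 3 (gather 4 bone): bone=4 mica=1
After 4 (gather 5 bone): bone=9 mica=1
After 5 (gather 3 wood): bone=9 mica=1 wood=3
After 6 (craft bellows): bellows=2 bone=9 mica=1 wood=2
After 7 (craft bellows): bellows=4 bone=9 mica=1 wood=1
After 8 (craft bellows): bellows=6 bone=9 mica=1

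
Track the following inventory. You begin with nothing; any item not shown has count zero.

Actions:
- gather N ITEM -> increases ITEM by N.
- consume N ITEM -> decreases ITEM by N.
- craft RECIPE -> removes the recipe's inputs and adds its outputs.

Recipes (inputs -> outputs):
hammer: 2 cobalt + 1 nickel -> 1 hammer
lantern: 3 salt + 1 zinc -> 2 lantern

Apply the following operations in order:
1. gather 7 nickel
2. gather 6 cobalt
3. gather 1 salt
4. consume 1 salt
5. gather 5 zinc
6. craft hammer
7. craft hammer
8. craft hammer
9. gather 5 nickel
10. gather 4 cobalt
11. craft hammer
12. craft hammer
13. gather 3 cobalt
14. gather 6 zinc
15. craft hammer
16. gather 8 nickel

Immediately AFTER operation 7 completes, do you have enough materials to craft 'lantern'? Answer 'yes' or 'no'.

After 1 (gather 7 nickel): nickel=7
After 2 (gather 6 cobalt): cobalt=6 nickel=7
After 3 (gather 1 salt): cobalt=6 nickel=7 salt=1
After 4 (consume 1 salt): cobalt=6 nickel=7
After 5 (gather 5 zinc): cobalt=6 nickel=7 zinc=5
After 6 (craft hammer): cobalt=4 hammer=1 nickel=6 zinc=5
After 7 (craft hammer): cobalt=2 hammer=2 nickel=5 zinc=5

Answer: no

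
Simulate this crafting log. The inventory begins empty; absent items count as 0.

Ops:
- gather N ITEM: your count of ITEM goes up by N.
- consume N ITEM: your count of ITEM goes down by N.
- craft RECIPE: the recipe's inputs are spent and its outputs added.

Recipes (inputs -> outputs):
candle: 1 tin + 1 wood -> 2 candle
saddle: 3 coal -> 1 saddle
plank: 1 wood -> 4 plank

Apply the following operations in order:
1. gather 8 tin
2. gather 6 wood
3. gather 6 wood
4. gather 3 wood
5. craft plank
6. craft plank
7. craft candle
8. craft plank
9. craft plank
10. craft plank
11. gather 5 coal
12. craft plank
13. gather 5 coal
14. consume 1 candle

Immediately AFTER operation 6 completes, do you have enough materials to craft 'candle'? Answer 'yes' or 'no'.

After 1 (gather 8 tin): tin=8
After 2 (gather 6 wood): tin=8 wood=6
After 3 (gather 6 wood): tin=8 wood=12
After 4 (gather 3 wood): tin=8 wood=15
After 5 (craft plank): plank=4 tin=8 wood=14
After 6 (craft plank): plank=8 tin=8 wood=13

Answer: yes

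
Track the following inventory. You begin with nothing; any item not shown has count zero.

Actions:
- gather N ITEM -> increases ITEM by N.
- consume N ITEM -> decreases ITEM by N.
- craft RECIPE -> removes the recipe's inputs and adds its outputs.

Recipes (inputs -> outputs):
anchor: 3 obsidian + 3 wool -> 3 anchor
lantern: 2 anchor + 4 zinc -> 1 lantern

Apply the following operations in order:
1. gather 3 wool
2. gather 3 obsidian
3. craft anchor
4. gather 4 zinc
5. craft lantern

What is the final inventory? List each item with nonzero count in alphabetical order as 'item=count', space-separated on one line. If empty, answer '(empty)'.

Answer: anchor=1 lantern=1

Derivation:
After 1 (gather 3 wool): wool=3
After 2 (gather 3 obsidian): obsidian=3 wool=3
After 3 (craft anchor): anchor=3
After 4 (gather 4 zinc): anchor=3 zinc=4
After 5 (craft lantern): anchor=1 lantern=1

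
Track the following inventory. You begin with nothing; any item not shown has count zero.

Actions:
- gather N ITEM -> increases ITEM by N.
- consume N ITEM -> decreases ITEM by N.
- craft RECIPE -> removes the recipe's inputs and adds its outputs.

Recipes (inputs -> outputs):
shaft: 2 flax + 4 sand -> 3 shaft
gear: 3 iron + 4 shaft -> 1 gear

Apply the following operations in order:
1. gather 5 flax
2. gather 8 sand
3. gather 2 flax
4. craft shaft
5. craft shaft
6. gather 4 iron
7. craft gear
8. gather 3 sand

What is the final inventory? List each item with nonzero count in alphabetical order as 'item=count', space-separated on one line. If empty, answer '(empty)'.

After 1 (gather 5 flax): flax=5
After 2 (gather 8 sand): flax=5 sand=8
After 3 (gather 2 flax): flax=7 sand=8
After 4 (craft shaft): flax=5 sand=4 shaft=3
After 5 (craft shaft): flax=3 shaft=6
After 6 (gather 4 iron): flax=3 iron=4 shaft=6
After 7 (craft gear): flax=3 gear=1 iron=1 shaft=2
After 8 (gather 3 sand): flax=3 gear=1 iron=1 sand=3 shaft=2

Answer: flax=3 gear=1 iron=1 sand=3 shaft=2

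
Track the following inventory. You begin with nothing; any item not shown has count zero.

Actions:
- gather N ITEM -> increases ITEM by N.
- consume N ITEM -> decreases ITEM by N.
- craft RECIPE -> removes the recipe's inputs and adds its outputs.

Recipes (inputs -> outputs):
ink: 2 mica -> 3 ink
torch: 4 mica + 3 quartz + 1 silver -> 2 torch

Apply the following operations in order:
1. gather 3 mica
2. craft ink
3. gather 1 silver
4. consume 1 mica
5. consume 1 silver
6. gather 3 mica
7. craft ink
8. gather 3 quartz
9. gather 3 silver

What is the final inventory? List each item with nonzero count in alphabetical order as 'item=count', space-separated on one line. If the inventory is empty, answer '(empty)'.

After 1 (gather 3 mica): mica=3
After 2 (craft ink): ink=3 mica=1
After 3 (gather 1 silver): ink=3 mica=1 silver=1
After 4 (consume 1 mica): ink=3 silver=1
After 5 (consume 1 silver): ink=3
After 6 (gather 3 mica): ink=3 mica=3
After 7 (craft ink): ink=6 mica=1
After 8 (gather 3 quartz): ink=6 mica=1 quartz=3
After 9 (gather 3 silver): ink=6 mica=1 quartz=3 silver=3

Answer: ink=6 mica=1 quartz=3 silver=3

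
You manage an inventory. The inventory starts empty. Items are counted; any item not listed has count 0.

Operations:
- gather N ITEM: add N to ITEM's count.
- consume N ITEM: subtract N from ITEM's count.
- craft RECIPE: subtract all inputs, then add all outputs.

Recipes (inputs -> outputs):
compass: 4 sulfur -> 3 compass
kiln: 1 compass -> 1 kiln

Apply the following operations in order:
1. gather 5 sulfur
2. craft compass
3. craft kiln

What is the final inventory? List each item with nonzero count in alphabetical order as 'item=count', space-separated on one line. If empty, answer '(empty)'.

Answer: compass=2 kiln=1 sulfur=1

Derivation:
After 1 (gather 5 sulfur): sulfur=5
After 2 (craft compass): compass=3 sulfur=1
After 3 (craft kiln): compass=2 kiln=1 sulfur=1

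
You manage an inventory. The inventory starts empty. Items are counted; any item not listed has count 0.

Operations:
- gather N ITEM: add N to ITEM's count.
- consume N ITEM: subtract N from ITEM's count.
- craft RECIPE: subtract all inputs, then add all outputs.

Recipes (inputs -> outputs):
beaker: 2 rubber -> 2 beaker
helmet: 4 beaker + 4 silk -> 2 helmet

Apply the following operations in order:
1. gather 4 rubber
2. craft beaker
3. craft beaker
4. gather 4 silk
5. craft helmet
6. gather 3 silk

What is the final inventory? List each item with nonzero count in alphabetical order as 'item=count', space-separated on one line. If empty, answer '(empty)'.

Answer: helmet=2 silk=3

Derivation:
After 1 (gather 4 rubber): rubber=4
After 2 (craft beaker): beaker=2 rubber=2
After 3 (craft beaker): beaker=4
After 4 (gather 4 silk): beaker=4 silk=4
After 5 (craft helmet): helmet=2
After 6 (gather 3 silk): helmet=2 silk=3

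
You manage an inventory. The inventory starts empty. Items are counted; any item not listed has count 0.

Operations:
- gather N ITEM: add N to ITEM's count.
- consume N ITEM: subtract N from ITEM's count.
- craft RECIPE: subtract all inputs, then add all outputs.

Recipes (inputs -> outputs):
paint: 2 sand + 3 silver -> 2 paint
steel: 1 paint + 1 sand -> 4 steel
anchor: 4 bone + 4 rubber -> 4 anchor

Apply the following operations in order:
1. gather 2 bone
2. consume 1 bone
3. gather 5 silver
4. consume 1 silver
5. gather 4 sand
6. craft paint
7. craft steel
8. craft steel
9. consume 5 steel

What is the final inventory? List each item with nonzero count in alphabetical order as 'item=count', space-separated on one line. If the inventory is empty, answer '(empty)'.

Answer: bone=1 silver=1 steel=3

Derivation:
After 1 (gather 2 bone): bone=2
After 2 (consume 1 bone): bone=1
After 3 (gather 5 silver): bone=1 silver=5
After 4 (consume 1 silver): bone=1 silver=4
After 5 (gather 4 sand): bone=1 sand=4 silver=4
After 6 (craft paint): bone=1 paint=2 sand=2 silver=1
After 7 (craft steel): bone=1 paint=1 sand=1 silver=1 steel=4
After 8 (craft steel): bone=1 silver=1 steel=8
After 9 (consume 5 steel): bone=1 silver=1 steel=3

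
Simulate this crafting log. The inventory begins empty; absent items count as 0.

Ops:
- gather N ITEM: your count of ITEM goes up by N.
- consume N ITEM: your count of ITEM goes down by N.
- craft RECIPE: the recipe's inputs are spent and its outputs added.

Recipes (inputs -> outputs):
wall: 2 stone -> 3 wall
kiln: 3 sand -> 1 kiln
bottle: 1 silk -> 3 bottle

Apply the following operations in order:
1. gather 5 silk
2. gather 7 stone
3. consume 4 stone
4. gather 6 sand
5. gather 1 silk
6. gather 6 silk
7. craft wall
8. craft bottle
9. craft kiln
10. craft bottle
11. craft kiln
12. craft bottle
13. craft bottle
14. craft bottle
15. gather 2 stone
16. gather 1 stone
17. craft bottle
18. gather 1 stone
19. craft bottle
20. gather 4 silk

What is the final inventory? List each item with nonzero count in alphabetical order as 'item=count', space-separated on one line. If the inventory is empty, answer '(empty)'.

Answer: bottle=21 kiln=2 silk=9 stone=5 wall=3

Derivation:
After 1 (gather 5 silk): silk=5
After 2 (gather 7 stone): silk=5 stone=7
After 3 (consume 4 stone): silk=5 stone=3
After 4 (gather 6 sand): sand=6 silk=5 stone=3
After 5 (gather 1 silk): sand=6 silk=6 stone=3
After 6 (gather 6 silk): sand=6 silk=12 stone=3
After 7 (craft wall): sand=6 silk=12 stone=1 wall=3
After 8 (craft bottle): bottle=3 sand=6 silk=11 stone=1 wall=3
After 9 (craft kiln): bottle=3 kiln=1 sand=3 silk=11 stone=1 wall=3
After 10 (craft bottle): bottle=6 kiln=1 sand=3 silk=10 stone=1 wall=3
After 11 (craft kiln): bottle=6 kiln=2 silk=10 stone=1 wall=3
After 12 (craft bottle): bottle=9 kiln=2 silk=9 stone=1 wall=3
After 13 (craft bottle): bottle=12 kiln=2 silk=8 stone=1 wall=3
After 14 (craft bottle): bottle=15 kiln=2 silk=7 stone=1 wall=3
After 15 (gather 2 stone): bottle=15 kiln=2 silk=7 stone=3 wall=3
After 16 (gather 1 stone): bottle=15 kiln=2 silk=7 stone=4 wall=3
After 17 (craft bottle): bottle=18 kiln=2 silk=6 stone=4 wall=3
After 18 (gather 1 stone): bottle=18 kiln=2 silk=6 stone=5 wall=3
After 19 (craft bottle): bottle=21 kiln=2 silk=5 stone=5 wall=3
After 20 (gather 4 silk): bottle=21 kiln=2 silk=9 stone=5 wall=3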